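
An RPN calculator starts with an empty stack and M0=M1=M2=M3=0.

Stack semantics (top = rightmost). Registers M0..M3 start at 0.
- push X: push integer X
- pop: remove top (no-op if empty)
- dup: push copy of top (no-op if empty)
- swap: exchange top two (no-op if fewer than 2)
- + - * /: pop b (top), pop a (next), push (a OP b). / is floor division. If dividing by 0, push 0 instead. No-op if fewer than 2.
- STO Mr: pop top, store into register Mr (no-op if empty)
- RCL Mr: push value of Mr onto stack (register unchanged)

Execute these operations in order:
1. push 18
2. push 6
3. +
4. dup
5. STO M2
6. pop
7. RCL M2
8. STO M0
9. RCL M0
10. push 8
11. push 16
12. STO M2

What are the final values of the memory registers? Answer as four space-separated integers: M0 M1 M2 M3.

Answer: 24 0 16 0

Derivation:
After op 1 (push 18): stack=[18] mem=[0,0,0,0]
After op 2 (push 6): stack=[18,6] mem=[0,0,0,0]
After op 3 (+): stack=[24] mem=[0,0,0,0]
After op 4 (dup): stack=[24,24] mem=[0,0,0,0]
After op 5 (STO M2): stack=[24] mem=[0,0,24,0]
After op 6 (pop): stack=[empty] mem=[0,0,24,0]
After op 7 (RCL M2): stack=[24] mem=[0,0,24,0]
After op 8 (STO M0): stack=[empty] mem=[24,0,24,0]
After op 9 (RCL M0): stack=[24] mem=[24,0,24,0]
After op 10 (push 8): stack=[24,8] mem=[24,0,24,0]
After op 11 (push 16): stack=[24,8,16] mem=[24,0,24,0]
After op 12 (STO M2): stack=[24,8] mem=[24,0,16,0]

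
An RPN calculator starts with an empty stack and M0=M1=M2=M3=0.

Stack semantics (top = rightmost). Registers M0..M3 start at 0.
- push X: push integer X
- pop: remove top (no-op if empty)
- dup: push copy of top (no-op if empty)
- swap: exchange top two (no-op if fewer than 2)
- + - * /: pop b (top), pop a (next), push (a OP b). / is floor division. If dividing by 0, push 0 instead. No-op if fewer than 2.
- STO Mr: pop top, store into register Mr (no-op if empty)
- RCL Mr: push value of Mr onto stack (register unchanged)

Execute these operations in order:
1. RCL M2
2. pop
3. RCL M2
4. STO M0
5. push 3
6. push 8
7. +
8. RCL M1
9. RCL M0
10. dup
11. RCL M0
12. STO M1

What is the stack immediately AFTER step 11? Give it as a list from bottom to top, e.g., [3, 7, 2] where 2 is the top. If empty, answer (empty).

After op 1 (RCL M2): stack=[0] mem=[0,0,0,0]
After op 2 (pop): stack=[empty] mem=[0,0,0,0]
After op 3 (RCL M2): stack=[0] mem=[0,0,0,0]
After op 4 (STO M0): stack=[empty] mem=[0,0,0,0]
After op 5 (push 3): stack=[3] mem=[0,0,0,0]
After op 6 (push 8): stack=[3,8] mem=[0,0,0,0]
After op 7 (+): stack=[11] mem=[0,0,0,0]
After op 8 (RCL M1): stack=[11,0] mem=[0,0,0,0]
After op 9 (RCL M0): stack=[11,0,0] mem=[0,0,0,0]
After op 10 (dup): stack=[11,0,0,0] mem=[0,0,0,0]
After op 11 (RCL M0): stack=[11,0,0,0,0] mem=[0,0,0,0]

[11, 0, 0, 0, 0]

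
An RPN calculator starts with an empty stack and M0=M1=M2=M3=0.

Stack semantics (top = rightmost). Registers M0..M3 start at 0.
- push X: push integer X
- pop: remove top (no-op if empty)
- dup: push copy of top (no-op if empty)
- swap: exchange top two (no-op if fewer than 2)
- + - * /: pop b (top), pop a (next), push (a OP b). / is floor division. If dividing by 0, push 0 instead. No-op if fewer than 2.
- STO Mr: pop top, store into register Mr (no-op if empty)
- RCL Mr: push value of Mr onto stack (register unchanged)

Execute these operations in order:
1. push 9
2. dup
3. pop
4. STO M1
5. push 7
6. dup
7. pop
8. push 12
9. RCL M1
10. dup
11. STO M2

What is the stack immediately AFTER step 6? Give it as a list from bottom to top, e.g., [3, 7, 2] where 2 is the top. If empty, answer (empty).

After op 1 (push 9): stack=[9] mem=[0,0,0,0]
After op 2 (dup): stack=[9,9] mem=[0,0,0,0]
After op 3 (pop): stack=[9] mem=[0,0,0,0]
After op 4 (STO M1): stack=[empty] mem=[0,9,0,0]
After op 5 (push 7): stack=[7] mem=[0,9,0,0]
After op 6 (dup): stack=[7,7] mem=[0,9,0,0]

[7, 7]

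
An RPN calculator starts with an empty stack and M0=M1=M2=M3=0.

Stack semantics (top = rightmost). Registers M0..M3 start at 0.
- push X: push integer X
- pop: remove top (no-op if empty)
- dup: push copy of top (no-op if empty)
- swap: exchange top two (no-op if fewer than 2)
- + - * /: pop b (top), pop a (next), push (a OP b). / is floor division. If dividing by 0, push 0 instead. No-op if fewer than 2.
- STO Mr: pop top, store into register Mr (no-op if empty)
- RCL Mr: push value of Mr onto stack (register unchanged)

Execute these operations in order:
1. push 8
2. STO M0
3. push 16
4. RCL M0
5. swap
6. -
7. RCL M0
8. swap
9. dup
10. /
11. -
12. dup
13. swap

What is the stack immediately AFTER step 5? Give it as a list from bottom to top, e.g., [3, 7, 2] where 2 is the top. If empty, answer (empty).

After op 1 (push 8): stack=[8] mem=[0,0,0,0]
After op 2 (STO M0): stack=[empty] mem=[8,0,0,0]
After op 3 (push 16): stack=[16] mem=[8,0,0,0]
After op 4 (RCL M0): stack=[16,8] mem=[8,0,0,0]
After op 5 (swap): stack=[8,16] mem=[8,0,0,0]

[8, 16]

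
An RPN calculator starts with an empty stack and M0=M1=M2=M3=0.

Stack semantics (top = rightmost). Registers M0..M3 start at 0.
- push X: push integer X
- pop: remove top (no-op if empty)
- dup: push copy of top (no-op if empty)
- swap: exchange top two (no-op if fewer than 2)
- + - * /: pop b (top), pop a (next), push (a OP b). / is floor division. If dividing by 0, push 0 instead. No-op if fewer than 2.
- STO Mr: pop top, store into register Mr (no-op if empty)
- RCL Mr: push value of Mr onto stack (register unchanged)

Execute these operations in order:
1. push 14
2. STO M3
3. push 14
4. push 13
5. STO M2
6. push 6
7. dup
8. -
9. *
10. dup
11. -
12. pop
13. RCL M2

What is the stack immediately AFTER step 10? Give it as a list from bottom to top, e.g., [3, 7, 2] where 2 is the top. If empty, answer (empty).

After op 1 (push 14): stack=[14] mem=[0,0,0,0]
After op 2 (STO M3): stack=[empty] mem=[0,0,0,14]
After op 3 (push 14): stack=[14] mem=[0,0,0,14]
After op 4 (push 13): stack=[14,13] mem=[0,0,0,14]
After op 5 (STO M2): stack=[14] mem=[0,0,13,14]
After op 6 (push 6): stack=[14,6] mem=[0,0,13,14]
After op 7 (dup): stack=[14,6,6] mem=[0,0,13,14]
After op 8 (-): stack=[14,0] mem=[0,0,13,14]
After op 9 (*): stack=[0] mem=[0,0,13,14]
After op 10 (dup): stack=[0,0] mem=[0,0,13,14]

[0, 0]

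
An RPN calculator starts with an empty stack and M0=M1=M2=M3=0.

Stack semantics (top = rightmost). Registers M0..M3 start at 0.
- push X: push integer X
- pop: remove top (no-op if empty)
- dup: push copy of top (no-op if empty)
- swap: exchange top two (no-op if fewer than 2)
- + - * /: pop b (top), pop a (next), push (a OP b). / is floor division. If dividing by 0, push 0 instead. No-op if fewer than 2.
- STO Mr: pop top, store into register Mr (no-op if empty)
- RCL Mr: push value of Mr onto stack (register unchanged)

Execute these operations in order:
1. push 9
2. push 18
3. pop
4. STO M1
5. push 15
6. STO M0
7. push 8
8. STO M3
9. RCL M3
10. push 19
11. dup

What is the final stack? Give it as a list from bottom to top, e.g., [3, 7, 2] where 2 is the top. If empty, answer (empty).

After op 1 (push 9): stack=[9] mem=[0,0,0,0]
After op 2 (push 18): stack=[9,18] mem=[0,0,0,0]
After op 3 (pop): stack=[9] mem=[0,0,0,0]
After op 4 (STO M1): stack=[empty] mem=[0,9,0,0]
After op 5 (push 15): stack=[15] mem=[0,9,0,0]
After op 6 (STO M0): stack=[empty] mem=[15,9,0,0]
After op 7 (push 8): stack=[8] mem=[15,9,0,0]
After op 8 (STO M3): stack=[empty] mem=[15,9,0,8]
After op 9 (RCL M3): stack=[8] mem=[15,9,0,8]
After op 10 (push 19): stack=[8,19] mem=[15,9,0,8]
After op 11 (dup): stack=[8,19,19] mem=[15,9,0,8]

Answer: [8, 19, 19]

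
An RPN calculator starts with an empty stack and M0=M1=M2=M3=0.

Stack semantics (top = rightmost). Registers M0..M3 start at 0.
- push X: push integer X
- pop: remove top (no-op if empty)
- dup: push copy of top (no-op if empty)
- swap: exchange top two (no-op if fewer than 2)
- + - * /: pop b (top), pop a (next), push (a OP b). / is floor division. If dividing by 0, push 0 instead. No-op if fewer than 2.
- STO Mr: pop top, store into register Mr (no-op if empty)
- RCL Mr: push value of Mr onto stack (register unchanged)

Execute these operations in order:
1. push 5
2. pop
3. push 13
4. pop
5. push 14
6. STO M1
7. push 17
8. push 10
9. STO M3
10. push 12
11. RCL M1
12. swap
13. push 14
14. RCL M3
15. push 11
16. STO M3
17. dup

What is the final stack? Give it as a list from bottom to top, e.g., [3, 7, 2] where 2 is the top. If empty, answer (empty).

After op 1 (push 5): stack=[5] mem=[0,0,0,0]
After op 2 (pop): stack=[empty] mem=[0,0,0,0]
After op 3 (push 13): stack=[13] mem=[0,0,0,0]
After op 4 (pop): stack=[empty] mem=[0,0,0,0]
After op 5 (push 14): stack=[14] mem=[0,0,0,0]
After op 6 (STO M1): stack=[empty] mem=[0,14,0,0]
After op 7 (push 17): stack=[17] mem=[0,14,0,0]
After op 8 (push 10): stack=[17,10] mem=[0,14,0,0]
After op 9 (STO M3): stack=[17] mem=[0,14,0,10]
After op 10 (push 12): stack=[17,12] mem=[0,14,0,10]
After op 11 (RCL M1): stack=[17,12,14] mem=[0,14,0,10]
After op 12 (swap): stack=[17,14,12] mem=[0,14,0,10]
After op 13 (push 14): stack=[17,14,12,14] mem=[0,14,0,10]
After op 14 (RCL M3): stack=[17,14,12,14,10] mem=[0,14,0,10]
After op 15 (push 11): stack=[17,14,12,14,10,11] mem=[0,14,0,10]
After op 16 (STO M3): stack=[17,14,12,14,10] mem=[0,14,0,11]
After op 17 (dup): stack=[17,14,12,14,10,10] mem=[0,14,0,11]

Answer: [17, 14, 12, 14, 10, 10]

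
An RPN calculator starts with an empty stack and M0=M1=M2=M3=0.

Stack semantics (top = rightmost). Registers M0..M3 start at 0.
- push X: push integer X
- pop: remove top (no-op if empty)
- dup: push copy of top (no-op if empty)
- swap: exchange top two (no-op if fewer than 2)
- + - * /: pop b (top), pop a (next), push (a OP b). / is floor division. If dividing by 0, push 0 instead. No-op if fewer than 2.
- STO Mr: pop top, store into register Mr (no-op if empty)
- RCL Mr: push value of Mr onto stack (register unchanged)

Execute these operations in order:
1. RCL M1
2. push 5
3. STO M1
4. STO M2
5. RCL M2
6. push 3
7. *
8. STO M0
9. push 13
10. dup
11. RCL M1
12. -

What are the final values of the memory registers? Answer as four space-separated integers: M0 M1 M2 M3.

After op 1 (RCL M1): stack=[0] mem=[0,0,0,0]
After op 2 (push 5): stack=[0,5] mem=[0,0,0,0]
After op 3 (STO M1): stack=[0] mem=[0,5,0,0]
After op 4 (STO M2): stack=[empty] mem=[0,5,0,0]
After op 5 (RCL M2): stack=[0] mem=[0,5,0,0]
After op 6 (push 3): stack=[0,3] mem=[0,5,0,0]
After op 7 (*): stack=[0] mem=[0,5,0,0]
After op 8 (STO M0): stack=[empty] mem=[0,5,0,0]
After op 9 (push 13): stack=[13] mem=[0,5,0,0]
After op 10 (dup): stack=[13,13] mem=[0,5,0,0]
After op 11 (RCL M1): stack=[13,13,5] mem=[0,5,0,0]
After op 12 (-): stack=[13,8] mem=[0,5,0,0]

Answer: 0 5 0 0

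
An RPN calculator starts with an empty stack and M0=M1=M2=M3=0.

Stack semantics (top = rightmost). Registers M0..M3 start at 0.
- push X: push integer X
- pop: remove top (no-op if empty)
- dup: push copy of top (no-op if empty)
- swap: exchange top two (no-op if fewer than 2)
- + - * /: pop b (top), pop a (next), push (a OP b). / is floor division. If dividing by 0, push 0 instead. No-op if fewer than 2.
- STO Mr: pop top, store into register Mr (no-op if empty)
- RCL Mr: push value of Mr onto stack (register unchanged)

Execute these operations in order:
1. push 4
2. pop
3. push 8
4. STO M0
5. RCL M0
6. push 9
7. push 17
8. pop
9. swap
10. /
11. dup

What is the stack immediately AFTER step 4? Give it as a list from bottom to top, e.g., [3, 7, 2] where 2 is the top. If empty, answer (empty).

After op 1 (push 4): stack=[4] mem=[0,0,0,0]
After op 2 (pop): stack=[empty] mem=[0,0,0,0]
After op 3 (push 8): stack=[8] mem=[0,0,0,0]
After op 4 (STO M0): stack=[empty] mem=[8,0,0,0]

(empty)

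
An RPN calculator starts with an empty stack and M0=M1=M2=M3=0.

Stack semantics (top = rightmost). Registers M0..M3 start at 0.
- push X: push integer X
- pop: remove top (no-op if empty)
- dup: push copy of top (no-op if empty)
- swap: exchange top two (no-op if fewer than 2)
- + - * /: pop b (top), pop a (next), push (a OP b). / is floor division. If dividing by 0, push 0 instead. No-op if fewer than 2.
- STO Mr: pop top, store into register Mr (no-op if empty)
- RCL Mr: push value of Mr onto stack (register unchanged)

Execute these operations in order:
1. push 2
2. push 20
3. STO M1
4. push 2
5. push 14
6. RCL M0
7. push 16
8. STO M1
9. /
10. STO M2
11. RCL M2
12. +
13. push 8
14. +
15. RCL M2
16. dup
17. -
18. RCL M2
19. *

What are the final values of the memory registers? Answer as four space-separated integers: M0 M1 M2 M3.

Answer: 0 16 0 0

Derivation:
After op 1 (push 2): stack=[2] mem=[0,0,0,0]
After op 2 (push 20): stack=[2,20] mem=[0,0,0,0]
After op 3 (STO M1): stack=[2] mem=[0,20,0,0]
After op 4 (push 2): stack=[2,2] mem=[0,20,0,0]
After op 5 (push 14): stack=[2,2,14] mem=[0,20,0,0]
After op 6 (RCL M0): stack=[2,2,14,0] mem=[0,20,0,0]
After op 7 (push 16): stack=[2,2,14,0,16] mem=[0,20,0,0]
After op 8 (STO M1): stack=[2,2,14,0] mem=[0,16,0,0]
After op 9 (/): stack=[2,2,0] mem=[0,16,0,0]
After op 10 (STO M2): stack=[2,2] mem=[0,16,0,0]
After op 11 (RCL M2): stack=[2,2,0] mem=[0,16,0,0]
After op 12 (+): stack=[2,2] mem=[0,16,0,0]
After op 13 (push 8): stack=[2,2,8] mem=[0,16,0,0]
After op 14 (+): stack=[2,10] mem=[0,16,0,0]
After op 15 (RCL M2): stack=[2,10,0] mem=[0,16,0,0]
After op 16 (dup): stack=[2,10,0,0] mem=[0,16,0,0]
After op 17 (-): stack=[2,10,0] mem=[0,16,0,0]
After op 18 (RCL M2): stack=[2,10,0,0] mem=[0,16,0,0]
After op 19 (*): stack=[2,10,0] mem=[0,16,0,0]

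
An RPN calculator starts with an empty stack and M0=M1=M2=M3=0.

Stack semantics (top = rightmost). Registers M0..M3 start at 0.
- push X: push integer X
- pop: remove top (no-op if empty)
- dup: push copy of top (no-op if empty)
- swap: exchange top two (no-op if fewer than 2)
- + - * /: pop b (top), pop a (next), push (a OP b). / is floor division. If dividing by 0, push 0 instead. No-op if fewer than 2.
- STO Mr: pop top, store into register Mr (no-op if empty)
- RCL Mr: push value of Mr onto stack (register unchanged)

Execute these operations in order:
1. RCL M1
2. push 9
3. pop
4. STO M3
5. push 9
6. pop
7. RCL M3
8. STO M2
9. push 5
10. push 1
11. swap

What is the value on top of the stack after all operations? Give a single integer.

Answer: 5

Derivation:
After op 1 (RCL M1): stack=[0] mem=[0,0,0,0]
After op 2 (push 9): stack=[0,9] mem=[0,0,0,0]
After op 3 (pop): stack=[0] mem=[0,0,0,0]
After op 4 (STO M3): stack=[empty] mem=[0,0,0,0]
After op 5 (push 9): stack=[9] mem=[0,0,0,0]
After op 6 (pop): stack=[empty] mem=[0,0,0,0]
After op 7 (RCL M3): stack=[0] mem=[0,0,0,0]
After op 8 (STO M2): stack=[empty] mem=[0,0,0,0]
After op 9 (push 5): stack=[5] mem=[0,0,0,0]
After op 10 (push 1): stack=[5,1] mem=[0,0,0,0]
After op 11 (swap): stack=[1,5] mem=[0,0,0,0]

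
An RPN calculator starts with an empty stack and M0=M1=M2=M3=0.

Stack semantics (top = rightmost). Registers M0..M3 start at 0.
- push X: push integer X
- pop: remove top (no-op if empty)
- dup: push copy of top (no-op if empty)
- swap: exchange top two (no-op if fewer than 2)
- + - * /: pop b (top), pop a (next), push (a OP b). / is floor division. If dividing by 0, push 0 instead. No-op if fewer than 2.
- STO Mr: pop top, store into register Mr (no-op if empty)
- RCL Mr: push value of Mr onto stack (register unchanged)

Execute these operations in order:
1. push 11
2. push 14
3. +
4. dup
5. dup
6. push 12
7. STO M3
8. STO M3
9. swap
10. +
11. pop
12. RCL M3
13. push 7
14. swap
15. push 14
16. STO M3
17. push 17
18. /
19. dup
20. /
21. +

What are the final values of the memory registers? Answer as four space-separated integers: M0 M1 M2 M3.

After op 1 (push 11): stack=[11] mem=[0,0,0,0]
After op 2 (push 14): stack=[11,14] mem=[0,0,0,0]
After op 3 (+): stack=[25] mem=[0,0,0,0]
After op 4 (dup): stack=[25,25] mem=[0,0,0,0]
After op 5 (dup): stack=[25,25,25] mem=[0,0,0,0]
After op 6 (push 12): stack=[25,25,25,12] mem=[0,0,0,0]
After op 7 (STO M3): stack=[25,25,25] mem=[0,0,0,12]
After op 8 (STO M3): stack=[25,25] mem=[0,0,0,25]
After op 9 (swap): stack=[25,25] mem=[0,0,0,25]
After op 10 (+): stack=[50] mem=[0,0,0,25]
After op 11 (pop): stack=[empty] mem=[0,0,0,25]
After op 12 (RCL M3): stack=[25] mem=[0,0,0,25]
After op 13 (push 7): stack=[25,7] mem=[0,0,0,25]
After op 14 (swap): stack=[7,25] mem=[0,0,0,25]
After op 15 (push 14): stack=[7,25,14] mem=[0,0,0,25]
After op 16 (STO M3): stack=[7,25] mem=[0,0,0,14]
After op 17 (push 17): stack=[7,25,17] mem=[0,0,0,14]
After op 18 (/): stack=[7,1] mem=[0,0,0,14]
After op 19 (dup): stack=[7,1,1] mem=[0,0,0,14]
After op 20 (/): stack=[7,1] mem=[0,0,0,14]
After op 21 (+): stack=[8] mem=[0,0,0,14]

Answer: 0 0 0 14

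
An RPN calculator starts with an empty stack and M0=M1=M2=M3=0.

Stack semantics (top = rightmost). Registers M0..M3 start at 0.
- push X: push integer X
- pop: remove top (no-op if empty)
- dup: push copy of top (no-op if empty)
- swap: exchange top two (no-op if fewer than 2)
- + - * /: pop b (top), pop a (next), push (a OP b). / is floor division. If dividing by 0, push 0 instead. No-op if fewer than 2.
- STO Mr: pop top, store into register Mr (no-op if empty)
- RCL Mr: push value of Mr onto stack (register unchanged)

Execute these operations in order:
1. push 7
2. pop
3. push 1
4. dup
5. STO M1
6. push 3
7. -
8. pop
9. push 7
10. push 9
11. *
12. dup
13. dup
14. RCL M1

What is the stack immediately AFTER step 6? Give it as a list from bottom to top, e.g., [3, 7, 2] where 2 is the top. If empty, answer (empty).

After op 1 (push 7): stack=[7] mem=[0,0,0,0]
After op 2 (pop): stack=[empty] mem=[0,0,0,0]
After op 3 (push 1): stack=[1] mem=[0,0,0,0]
After op 4 (dup): stack=[1,1] mem=[0,0,0,0]
After op 5 (STO M1): stack=[1] mem=[0,1,0,0]
After op 6 (push 3): stack=[1,3] mem=[0,1,0,0]

[1, 3]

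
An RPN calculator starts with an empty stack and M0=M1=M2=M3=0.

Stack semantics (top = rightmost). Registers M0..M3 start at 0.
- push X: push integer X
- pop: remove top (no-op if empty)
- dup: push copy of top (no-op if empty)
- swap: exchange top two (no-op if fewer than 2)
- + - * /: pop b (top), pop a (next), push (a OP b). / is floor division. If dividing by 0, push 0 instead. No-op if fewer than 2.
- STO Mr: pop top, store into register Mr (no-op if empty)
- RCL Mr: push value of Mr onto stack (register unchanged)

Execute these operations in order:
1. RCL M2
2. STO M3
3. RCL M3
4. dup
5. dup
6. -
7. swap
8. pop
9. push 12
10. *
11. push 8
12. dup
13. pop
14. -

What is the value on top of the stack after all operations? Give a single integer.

After op 1 (RCL M2): stack=[0] mem=[0,0,0,0]
After op 2 (STO M3): stack=[empty] mem=[0,0,0,0]
After op 3 (RCL M3): stack=[0] mem=[0,0,0,0]
After op 4 (dup): stack=[0,0] mem=[0,0,0,0]
After op 5 (dup): stack=[0,0,0] mem=[0,0,0,0]
After op 6 (-): stack=[0,0] mem=[0,0,0,0]
After op 7 (swap): stack=[0,0] mem=[0,0,0,0]
After op 8 (pop): stack=[0] mem=[0,0,0,0]
After op 9 (push 12): stack=[0,12] mem=[0,0,0,0]
After op 10 (*): stack=[0] mem=[0,0,0,0]
After op 11 (push 8): stack=[0,8] mem=[0,0,0,0]
After op 12 (dup): stack=[0,8,8] mem=[0,0,0,0]
After op 13 (pop): stack=[0,8] mem=[0,0,0,0]
After op 14 (-): stack=[-8] mem=[0,0,0,0]

Answer: -8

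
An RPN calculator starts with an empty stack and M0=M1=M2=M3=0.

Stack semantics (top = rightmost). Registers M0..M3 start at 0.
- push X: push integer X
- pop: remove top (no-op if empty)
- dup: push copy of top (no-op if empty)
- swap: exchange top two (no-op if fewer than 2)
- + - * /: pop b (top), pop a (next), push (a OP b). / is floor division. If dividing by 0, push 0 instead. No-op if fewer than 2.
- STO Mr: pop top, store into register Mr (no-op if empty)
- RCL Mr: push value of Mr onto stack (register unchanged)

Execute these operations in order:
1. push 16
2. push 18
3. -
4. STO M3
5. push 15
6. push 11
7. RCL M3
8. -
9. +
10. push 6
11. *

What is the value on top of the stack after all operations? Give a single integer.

After op 1 (push 16): stack=[16] mem=[0,0,0,0]
After op 2 (push 18): stack=[16,18] mem=[0,0,0,0]
After op 3 (-): stack=[-2] mem=[0,0,0,0]
After op 4 (STO M3): stack=[empty] mem=[0,0,0,-2]
After op 5 (push 15): stack=[15] mem=[0,0,0,-2]
After op 6 (push 11): stack=[15,11] mem=[0,0,0,-2]
After op 7 (RCL M3): stack=[15,11,-2] mem=[0,0,0,-2]
After op 8 (-): stack=[15,13] mem=[0,0,0,-2]
After op 9 (+): stack=[28] mem=[0,0,0,-2]
After op 10 (push 6): stack=[28,6] mem=[0,0,0,-2]
After op 11 (*): stack=[168] mem=[0,0,0,-2]

Answer: 168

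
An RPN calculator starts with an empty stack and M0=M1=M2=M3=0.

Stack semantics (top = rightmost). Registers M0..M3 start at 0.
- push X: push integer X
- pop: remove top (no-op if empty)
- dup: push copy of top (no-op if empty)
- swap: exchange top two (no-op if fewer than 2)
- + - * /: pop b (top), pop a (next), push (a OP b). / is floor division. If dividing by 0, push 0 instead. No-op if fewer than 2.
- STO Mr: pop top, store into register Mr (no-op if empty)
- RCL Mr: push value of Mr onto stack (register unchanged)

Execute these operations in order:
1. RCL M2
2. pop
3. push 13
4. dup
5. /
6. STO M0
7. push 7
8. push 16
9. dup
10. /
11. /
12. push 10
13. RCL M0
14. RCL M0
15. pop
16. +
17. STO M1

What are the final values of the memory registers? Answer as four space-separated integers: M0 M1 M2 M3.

Answer: 1 11 0 0

Derivation:
After op 1 (RCL M2): stack=[0] mem=[0,0,0,0]
After op 2 (pop): stack=[empty] mem=[0,0,0,0]
After op 3 (push 13): stack=[13] mem=[0,0,0,0]
After op 4 (dup): stack=[13,13] mem=[0,0,0,0]
After op 5 (/): stack=[1] mem=[0,0,0,0]
After op 6 (STO M0): stack=[empty] mem=[1,0,0,0]
After op 7 (push 7): stack=[7] mem=[1,0,0,0]
After op 8 (push 16): stack=[7,16] mem=[1,0,0,0]
After op 9 (dup): stack=[7,16,16] mem=[1,0,0,0]
After op 10 (/): stack=[7,1] mem=[1,0,0,0]
After op 11 (/): stack=[7] mem=[1,0,0,0]
After op 12 (push 10): stack=[7,10] mem=[1,0,0,0]
After op 13 (RCL M0): stack=[7,10,1] mem=[1,0,0,0]
After op 14 (RCL M0): stack=[7,10,1,1] mem=[1,0,0,0]
After op 15 (pop): stack=[7,10,1] mem=[1,0,0,0]
After op 16 (+): stack=[7,11] mem=[1,0,0,0]
After op 17 (STO M1): stack=[7] mem=[1,11,0,0]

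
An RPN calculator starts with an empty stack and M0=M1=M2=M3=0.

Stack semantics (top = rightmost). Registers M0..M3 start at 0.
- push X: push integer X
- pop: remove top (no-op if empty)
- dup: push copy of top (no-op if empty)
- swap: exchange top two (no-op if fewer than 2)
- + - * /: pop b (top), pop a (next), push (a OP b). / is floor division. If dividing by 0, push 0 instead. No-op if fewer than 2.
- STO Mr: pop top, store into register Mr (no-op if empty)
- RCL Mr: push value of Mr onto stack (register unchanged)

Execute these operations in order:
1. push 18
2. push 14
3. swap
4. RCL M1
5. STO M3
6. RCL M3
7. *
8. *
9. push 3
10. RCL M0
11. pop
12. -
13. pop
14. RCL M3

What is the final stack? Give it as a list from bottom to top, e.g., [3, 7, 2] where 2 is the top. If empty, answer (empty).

Answer: [0]

Derivation:
After op 1 (push 18): stack=[18] mem=[0,0,0,0]
After op 2 (push 14): stack=[18,14] mem=[0,0,0,0]
After op 3 (swap): stack=[14,18] mem=[0,0,0,0]
After op 4 (RCL M1): stack=[14,18,0] mem=[0,0,0,0]
After op 5 (STO M3): stack=[14,18] mem=[0,0,0,0]
After op 6 (RCL M3): stack=[14,18,0] mem=[0,0,0,0]
After op 7 (*): stack=[14,0] mem=[0,0,0,0]
After op 8 (*): stack=[0] mem=[0,0,0,0]
After op 9 (push 3): stack=[0,3] mem=[0,0,0,0]
After op 10 (RCL M0): stack=[0,3,0] mem=[0,0,0,0]
After op 11 (pop): stack=[0,3] mem=[0,0,0,0]
After op 12 (-): stack=[-3] mem=[0,0,0,0]
After op 13 (pop): stack=[empty] mem=[0,0,0,0]
After op 14 (RCL M3): stack=[0] mem=[0,0,0,0]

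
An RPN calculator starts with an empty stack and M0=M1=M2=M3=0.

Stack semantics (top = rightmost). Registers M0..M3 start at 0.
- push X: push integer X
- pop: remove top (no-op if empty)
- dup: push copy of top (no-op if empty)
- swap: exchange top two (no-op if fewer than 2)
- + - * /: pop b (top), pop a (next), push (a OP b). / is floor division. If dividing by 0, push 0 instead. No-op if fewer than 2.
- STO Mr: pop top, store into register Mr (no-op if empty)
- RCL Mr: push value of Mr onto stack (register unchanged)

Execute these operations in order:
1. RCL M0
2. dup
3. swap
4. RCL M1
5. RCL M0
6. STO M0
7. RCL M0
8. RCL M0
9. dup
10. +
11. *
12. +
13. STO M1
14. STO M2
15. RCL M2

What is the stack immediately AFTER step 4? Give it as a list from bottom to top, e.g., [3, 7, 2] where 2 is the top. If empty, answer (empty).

After op 1 (RCL M0): stack=[0] mem=[0,0,0,0]
After op 2 (dup): stack=[0,0] mem=[0,0,0,0]
After op 3 (swap): stack=[0,0] mem=[0,0,0,0]
After op 4 (RCL M1): stack=[0,0,0] mem=[0,0,0,0]

[0, 0, 0]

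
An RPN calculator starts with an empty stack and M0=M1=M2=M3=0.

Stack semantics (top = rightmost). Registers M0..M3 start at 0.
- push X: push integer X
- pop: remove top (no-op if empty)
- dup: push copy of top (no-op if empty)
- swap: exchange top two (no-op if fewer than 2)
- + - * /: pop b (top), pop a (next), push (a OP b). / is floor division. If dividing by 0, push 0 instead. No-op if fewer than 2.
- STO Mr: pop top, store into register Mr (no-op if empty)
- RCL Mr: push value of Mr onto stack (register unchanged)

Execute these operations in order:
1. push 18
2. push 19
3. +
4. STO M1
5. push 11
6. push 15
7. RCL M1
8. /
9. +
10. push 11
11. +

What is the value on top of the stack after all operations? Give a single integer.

After op 1 (push 18): stack=[18] mem=[0,0,0,0]
After op 2 (push 19): stack=[18,19] mem=[0,0,0,0]
After op 3 (+): stack=[37] mem=[0,0,0,0]
After op 4 (STO M1): stack=[empty] mem=[0,37,0,0]
After op 5 (push 11): stack=[11] mem=[0,37,0,0]
After op 6 (push 15): stack=[11,15] mem=[0,37,0,0]
After op 7 (RCL M1): stack=[11,15,37] mem=[0,37,0,0]
After op 8 (/): stack=[11,0] mem=[0,37,0,0]
After op 9 (+): stack=[11] mem=[0,37,0,0]
After op 10 (push 11): stack=[11,11] mem=[0,37,0,0]
After op 11 (+): stack=[22] mem=[0,37,0,0]

Answer: 22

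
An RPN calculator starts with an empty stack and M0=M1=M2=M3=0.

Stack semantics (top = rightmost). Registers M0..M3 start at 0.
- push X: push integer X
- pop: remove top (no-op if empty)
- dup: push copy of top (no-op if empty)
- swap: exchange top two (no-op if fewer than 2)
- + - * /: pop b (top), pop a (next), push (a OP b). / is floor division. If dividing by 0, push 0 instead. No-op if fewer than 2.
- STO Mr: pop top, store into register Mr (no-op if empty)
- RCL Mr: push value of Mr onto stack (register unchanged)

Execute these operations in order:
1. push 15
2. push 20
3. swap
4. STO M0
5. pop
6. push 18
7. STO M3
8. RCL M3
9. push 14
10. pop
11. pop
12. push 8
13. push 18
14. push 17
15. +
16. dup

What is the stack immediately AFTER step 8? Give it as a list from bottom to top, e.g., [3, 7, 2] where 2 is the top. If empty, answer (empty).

After op 1 (push 15): stack=[15] mem=[0,0,0,0]
After op 2 (push 20): stack=[15,20] mem=[0,0,0,0]
After op 3 (swap): stack=[20,15] mem=[0,0,0,0]
After op 4 (STO M0): stack=[20] mem=[15,0,0,0]
After op 5 (pop): stack=[empty] mem=[15,0,0,0]
After op 6 (push 18): stack=[18] mem=[15,0,0,0]
After op 7 (STO M3): stack=[empty] mem=[15,0,0,18]
After op 8 (RCL M3): stack=[18] mem=[15,0,0,18]

[18]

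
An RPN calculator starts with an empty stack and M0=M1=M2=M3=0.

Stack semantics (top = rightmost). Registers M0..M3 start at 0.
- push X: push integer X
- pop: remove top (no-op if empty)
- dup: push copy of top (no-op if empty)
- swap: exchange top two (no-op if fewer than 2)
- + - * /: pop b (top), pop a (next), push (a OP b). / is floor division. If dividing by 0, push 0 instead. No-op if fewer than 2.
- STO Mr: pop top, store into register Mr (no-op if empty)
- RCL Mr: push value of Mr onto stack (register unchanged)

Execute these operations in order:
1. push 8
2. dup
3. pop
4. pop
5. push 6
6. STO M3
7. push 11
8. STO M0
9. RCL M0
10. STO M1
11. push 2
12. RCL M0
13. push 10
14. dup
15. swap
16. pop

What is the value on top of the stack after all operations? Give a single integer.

After op 1 (push 8): stack=[8] mem=[0,0,0,0]
After op 2 (dup): stack=[8,8] mem=[0,0,0,0]
After op 3 (pop): stack=[8] mem=[0,0,0,0]
After op 4 (pop): stack=[empty] mem=[0,0,0,0]
After op 5 (push 6): stack=[6] mem=[0,0,0,0]
After op 6 (STO M3): stack=[empty] mem=[0,0,0,6]
After op 7 (push 11): stack=[11] mem=[0,0,0,6]
After op 8 (STO M0): stack=[empty] mem=[11,0,0,6]
After op 9 (RCL M0): stack=[11] mem=[11,0,0,6]
After op 10 (STO M1): stack=[empty] mem=[11,11,0,6]
After op 11 (push 2): stack=[2] mem=[11,11,0,6]
After op 12 (RCL M0): stack=[2,11] mem=[11,11,0,6]
After op 13 (push 10): stack=[2,11,10] mem=[11,11,0,6]
After op 14 (dup): stack=[2,11,10,10] mem=[11,11,0,6]
After op 15 (swap): stack=[2,11,10,10] mem=[11,11,0,6]
After op 16 (pop): stack=[2,11,10] mem=[11,11,0,6]

Answer: 10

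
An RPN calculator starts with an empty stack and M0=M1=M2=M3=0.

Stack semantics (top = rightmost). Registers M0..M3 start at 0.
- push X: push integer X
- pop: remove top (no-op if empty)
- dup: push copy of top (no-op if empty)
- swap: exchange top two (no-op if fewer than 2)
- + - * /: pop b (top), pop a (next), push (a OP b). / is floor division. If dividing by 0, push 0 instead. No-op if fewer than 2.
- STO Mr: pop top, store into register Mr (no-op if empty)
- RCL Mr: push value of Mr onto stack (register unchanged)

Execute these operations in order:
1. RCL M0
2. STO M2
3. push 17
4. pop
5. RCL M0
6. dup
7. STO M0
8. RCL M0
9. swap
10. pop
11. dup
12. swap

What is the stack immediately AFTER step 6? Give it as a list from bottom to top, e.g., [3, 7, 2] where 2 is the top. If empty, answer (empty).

After op 1 (RCL M0): stack=[0] mem=[0,0,0,0]
After op 2 (STO M2): stack=[empty] mem=[0,0,0,0]
After op 3 (push 17): stack=[17] mem=[0,0,0,0]
After op 4 (pop): stack=[empty] mem=[0,0,0,0]
After op 5 (RCL M0): stack=[0] mem=[0,0,0,0]
After op 6 (dup): stack=[0,0] mem=[0,0,0,0]

[0, 0]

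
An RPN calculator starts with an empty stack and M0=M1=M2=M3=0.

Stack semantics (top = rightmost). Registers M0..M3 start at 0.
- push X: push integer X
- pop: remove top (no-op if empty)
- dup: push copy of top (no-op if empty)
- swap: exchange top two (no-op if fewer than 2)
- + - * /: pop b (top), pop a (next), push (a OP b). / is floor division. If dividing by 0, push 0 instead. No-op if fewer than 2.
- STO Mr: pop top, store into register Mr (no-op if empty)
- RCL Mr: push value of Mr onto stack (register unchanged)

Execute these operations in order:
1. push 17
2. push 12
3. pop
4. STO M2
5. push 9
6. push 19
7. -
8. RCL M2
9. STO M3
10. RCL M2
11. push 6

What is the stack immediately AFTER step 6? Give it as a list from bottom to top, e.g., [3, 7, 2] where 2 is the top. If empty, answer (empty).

After op 1 (push 17): stack=[17] mem=[0,0,0,0]
After op 2 (push 12): stack=[17,12] mem=[0,0,0,0]
After op 3 (pop): stack=[17] mem=[0,0,0,0]
After op 4 (STO M2): stack=[empty] mem=[0,0,17,0]
After op 5 (push 9): stack=[9] mem=[0,0,17,0]
After op 6 (push 19): stack=[9,19] mem=[0,0,17,0]

[9, 19]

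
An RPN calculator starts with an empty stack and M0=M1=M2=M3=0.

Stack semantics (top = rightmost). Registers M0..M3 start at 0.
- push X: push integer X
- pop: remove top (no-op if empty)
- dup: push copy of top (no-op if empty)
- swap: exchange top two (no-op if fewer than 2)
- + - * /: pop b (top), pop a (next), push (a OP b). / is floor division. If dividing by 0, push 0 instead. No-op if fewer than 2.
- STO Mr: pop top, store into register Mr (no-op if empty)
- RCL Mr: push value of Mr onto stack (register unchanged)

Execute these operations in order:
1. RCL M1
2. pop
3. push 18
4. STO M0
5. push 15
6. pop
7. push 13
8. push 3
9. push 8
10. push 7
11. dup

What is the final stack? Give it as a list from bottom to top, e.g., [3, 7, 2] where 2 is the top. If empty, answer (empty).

After op 1 (RCL M1): stack=[0] mem=[0,0,0,0]
After op 2 (pop): stack=[empty] mem=[0,0,0,0]
After op 3 (push 18): stack=[18] mem=[0,0,0,0]
After op 4 (STO M0): stack=[empty] mem=[18,0,0,0]
After op 5 (push 15): stack=[15] mem=[18,0,0,0]
After op 6 (pop): stack=[empty] mem=[18,0,0,0]
After op 7 (push 13): stack=[13] mem=[18,0,0,0]
After op 8 (push 3): stack=[13,3] mem=[18,0,0,0]
After op 9 (push 8): stack=[13,3,8] mem=[18,0,0,0]
After op 10 (push 7): stack=[13,3,8,7] mem=[18,0,0,0]
After op 11 (dup): stack=[13,3,8,7,7] mem=[18,0,0,0]

Answer: [13, 3, 8, 7, 7]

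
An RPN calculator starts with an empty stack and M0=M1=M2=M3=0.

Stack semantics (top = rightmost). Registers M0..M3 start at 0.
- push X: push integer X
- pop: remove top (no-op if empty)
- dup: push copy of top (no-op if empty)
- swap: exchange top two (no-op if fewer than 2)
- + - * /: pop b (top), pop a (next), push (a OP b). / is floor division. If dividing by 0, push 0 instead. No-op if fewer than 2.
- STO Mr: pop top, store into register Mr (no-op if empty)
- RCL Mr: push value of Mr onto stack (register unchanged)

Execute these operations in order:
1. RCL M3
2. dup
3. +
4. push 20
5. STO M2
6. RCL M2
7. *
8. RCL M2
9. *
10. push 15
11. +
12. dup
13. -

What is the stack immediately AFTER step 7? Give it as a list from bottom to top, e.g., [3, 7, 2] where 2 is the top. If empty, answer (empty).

After op 1 (RCL M3): stack=[0] mem=[0,0,0,0]
After op 2 (dup): stack=[0,0] mem=[0,0,0,0]
After op 3 (+): stack=[0] mem=[0,0,0,0]
After op 4 (push 20): stack=[0,20] mem=[0,0,0,0]
After op 5 (STO M2): stack=[0] mem=[0,0,20,0]
After op 6 (RCL M2): stack=[0,20] mem=[0,0,20,0]
After op 7 (*): stack=[0] mem=[0,0,20,0]

[0]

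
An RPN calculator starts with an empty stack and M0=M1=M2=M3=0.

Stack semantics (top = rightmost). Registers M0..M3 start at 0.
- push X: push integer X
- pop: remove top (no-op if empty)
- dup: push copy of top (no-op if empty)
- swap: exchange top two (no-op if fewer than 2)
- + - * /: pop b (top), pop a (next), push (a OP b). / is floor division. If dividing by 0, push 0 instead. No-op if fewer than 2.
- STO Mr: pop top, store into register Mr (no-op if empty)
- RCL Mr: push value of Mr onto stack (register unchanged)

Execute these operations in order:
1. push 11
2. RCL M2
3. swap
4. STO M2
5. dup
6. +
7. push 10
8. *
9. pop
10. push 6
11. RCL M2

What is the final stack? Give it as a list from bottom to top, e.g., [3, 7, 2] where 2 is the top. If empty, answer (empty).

After op 1 (push 11): stack=[11] mem=[0,0,0,0]
After op 2 (RCL M2): stack=[11,0] mem=[0,0,0,0]
After op 3 (swap): stack=[0,11] mem=[0,0,0,0]
After op 4 (STO M2): stack=[0] mem=[0,0,11,0]
After op 5 (dup): stack=[0,0] mem=[0,0,11,0]
After op 6 (+): stack=[0] mem=[0,0,11,0]
After op 7 (push 10): stack=[0,10] mem=[0,0,11,0]
After op 8 (*): stack=[0] mem=[0,0,11,0]
After op 9 (pop): stack=[empty] mem=[0,0,11,0]
After op 10 (push 6): stack=[6] mem=[0,0,11,0]
After op 11 (RCL M2): stack=[6,11] mem=[0,0,11,0]

Answer: [6, 11]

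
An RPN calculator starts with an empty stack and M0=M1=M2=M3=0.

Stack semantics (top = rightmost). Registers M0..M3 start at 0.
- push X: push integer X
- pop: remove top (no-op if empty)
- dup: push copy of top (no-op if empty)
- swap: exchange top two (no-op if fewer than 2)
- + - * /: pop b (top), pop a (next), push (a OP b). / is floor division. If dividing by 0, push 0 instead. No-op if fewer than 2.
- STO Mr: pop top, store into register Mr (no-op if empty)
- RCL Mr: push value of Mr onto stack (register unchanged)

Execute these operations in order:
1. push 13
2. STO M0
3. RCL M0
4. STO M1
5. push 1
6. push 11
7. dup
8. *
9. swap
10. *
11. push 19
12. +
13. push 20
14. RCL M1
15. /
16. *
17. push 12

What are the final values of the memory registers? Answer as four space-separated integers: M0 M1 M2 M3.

After op 1 (push 13): stack=[13] mem=[0,0,0,0]
After op 2 (STO M0): stack=[empty] mem=[13,0,0,0]
After op 3 (RCL M0): stack=[13] mem=[13,0,0,0]
After op 4 (STO M1): stack=[empty] mem=[13,13,0,0]
After op 5 (push 1): stack=[1] mem=[13,13,0,0]
After op 6 (push 11): stack=[1,11] mem=[13,13,0,0]
After op 7 (dup): stack=[1,11,11] mem=[13,13,0,0]
After op 8 (*): stack=[1,121] mem=[13,13,0,0]
After op 9 (swap): stack=[121,1] mem=[13,13,0,0]
After op 10 (*): stack=[121] mem=[13,13,0,0]
After op 11 (push 19): stack=[121,19] mem=[13,13,0,0]
After op 12 (+): stack=[140] mem=[13,13,0,0]
After op 13 (push 20): stack=[140,20] mem=[13,13,0,0]
After op 14 (RCL M1): stack=[140,20,13] mem=[13,13,0,0]
After op 15 (/): stack=[140,1] mem=[13,13,0,0]
After op 16 (*): stack=[140] mem=[13,13,0,0]
After op 17 (push 12): stack=[140,12] mem=[13,13,0,0]

Answer: 13 13 0 0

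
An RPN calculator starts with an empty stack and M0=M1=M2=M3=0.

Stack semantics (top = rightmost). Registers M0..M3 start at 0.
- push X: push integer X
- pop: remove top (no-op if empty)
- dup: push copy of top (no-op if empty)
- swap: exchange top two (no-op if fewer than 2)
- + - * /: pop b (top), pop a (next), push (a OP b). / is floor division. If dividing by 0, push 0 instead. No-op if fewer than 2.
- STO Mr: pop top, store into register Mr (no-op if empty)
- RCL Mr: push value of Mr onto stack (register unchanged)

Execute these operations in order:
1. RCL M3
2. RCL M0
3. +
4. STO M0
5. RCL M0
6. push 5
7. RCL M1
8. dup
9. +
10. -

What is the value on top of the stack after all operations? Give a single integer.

Answer: 5

Derivation:
After op 1 (RCL M3): stack=[0] mem=[0,0,0,0]
After op 2 (RCL M0): stack=[0,0] mem=[0,0,0,0]
After op 3 (+): stack=[0] mem=[0,0,0,0]
After op 4 (STO M0): stack=[empty] mem=[0,0,0,0]
After op 5 (RCL M0): stack=[0] mem=[0,0,0,0]
After op 6 (push 5): stack=[0,5] mem=[0,0,0,0]
After op 7 (RCL M1): stack=[0,5,0] mem=[0,0,0,0]
After op 8 (dup): stack=[0,5,0,0] mem=[0,0,0,0]
After op 9 (+): stack=[0,5,0] mem=[0,0,0,0]
After op 10 (-): stack=[0,5] mem=[0,0,0,0]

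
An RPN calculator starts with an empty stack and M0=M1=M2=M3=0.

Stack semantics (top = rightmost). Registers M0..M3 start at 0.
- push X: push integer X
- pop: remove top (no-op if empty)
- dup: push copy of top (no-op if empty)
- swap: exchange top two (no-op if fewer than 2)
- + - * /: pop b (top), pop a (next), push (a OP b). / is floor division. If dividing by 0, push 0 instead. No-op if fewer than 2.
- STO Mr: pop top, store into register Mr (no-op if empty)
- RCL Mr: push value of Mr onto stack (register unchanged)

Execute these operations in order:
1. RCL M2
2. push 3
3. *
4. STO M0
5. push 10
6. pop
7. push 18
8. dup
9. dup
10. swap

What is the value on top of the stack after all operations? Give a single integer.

After op 1 (RCL M2): stack=[0] mem=[0,0,0,0]
After op 2 (push 3): stack=[0,3] mem=[0,0,0,0]
After op 3 (*): stack=[0] mem=[0,0,0,0]
After op 4 (STO M0): stack=[empty] mem=[0,0,0,0]
After op 5 (push 10): stack=[10] mem=[0,0,0,0]
After op 6 (pop): stack=[empty] mem=[0,0,0,0]
After op 7 (push 18): stack=[18] mem=[0,0,0,0]
After op 8 (dup): stack=[18,18] mem=[0,0,0,0]
After op 9 (dup): stack=[18,18,18] mem=[0,0,0,0]
After op 10 (swap): stack=[18,18,18] mem=[0,0,0,0]

Answer: 18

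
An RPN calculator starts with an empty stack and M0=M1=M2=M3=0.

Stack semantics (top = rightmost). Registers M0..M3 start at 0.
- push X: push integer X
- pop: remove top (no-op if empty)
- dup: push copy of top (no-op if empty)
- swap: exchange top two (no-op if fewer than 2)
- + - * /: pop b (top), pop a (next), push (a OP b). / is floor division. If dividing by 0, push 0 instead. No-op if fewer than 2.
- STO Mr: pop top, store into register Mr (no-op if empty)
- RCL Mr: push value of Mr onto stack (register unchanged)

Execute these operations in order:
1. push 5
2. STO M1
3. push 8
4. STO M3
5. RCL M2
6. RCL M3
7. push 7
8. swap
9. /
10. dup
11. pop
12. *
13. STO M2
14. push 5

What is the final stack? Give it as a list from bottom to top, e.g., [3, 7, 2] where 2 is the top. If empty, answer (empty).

Answer: [5]

Derivation:
After op 1 (push 5): stack=[5] mem=[0,0,0,0]
After op 2 (STO M1): stack=[empty] mem=[0,5,0,0]
After op 3 (push 8): stack=[8] mem=[0,5,0,0]
After op 4 (STO M3): stack=[empty] mem=[0,5,0,8]
After op 5 (RCL M2): stack=[0] mem=[0,5,0,8]
After op 6 (RCL M3): stack=[0,8] mem=[0,5,0,8]
After op 7 (push 7): stack=[0,8,7] mem=[0,5,0,8]
After op 8 (swap): stack=[0,7,8] mem=[0,5,0,8]
After op 9 (/): stack=[0,0] mem=[0,5,0,8]
After op 10 (dup): stack=[0,0,0] mem=[0,5,0,8]
After op 11 (pop): stack=[0,0] mem=[0,5,0,8]
After op 12 (*): stack=[0] mem=[0,5,0,8]
After op 13 (STO M2): stack=[empty] mem=[0,5,0,8]
After op 14 (push 5): stack=[5] mem=[0,5,0,8]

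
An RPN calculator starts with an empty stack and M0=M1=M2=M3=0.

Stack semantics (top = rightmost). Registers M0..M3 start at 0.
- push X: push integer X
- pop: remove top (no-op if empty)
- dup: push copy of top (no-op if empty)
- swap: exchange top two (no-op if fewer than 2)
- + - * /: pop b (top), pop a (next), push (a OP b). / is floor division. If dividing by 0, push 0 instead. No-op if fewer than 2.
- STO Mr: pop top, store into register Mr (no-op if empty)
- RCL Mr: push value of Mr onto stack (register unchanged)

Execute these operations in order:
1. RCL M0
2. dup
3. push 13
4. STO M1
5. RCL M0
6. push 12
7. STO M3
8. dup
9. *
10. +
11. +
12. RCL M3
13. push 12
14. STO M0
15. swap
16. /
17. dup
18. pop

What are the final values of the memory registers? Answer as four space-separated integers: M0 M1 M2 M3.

After op 1 (RCL M0): stack=[0] mem=[0,0,0,0]
After op 2 (dup): stack=[0,0] mem=[0,0,0,0]
After op 3 (push 13): stack=[0,0,13] mem=[0,0,0,0]
After op 4 (STO M1): stack=[0,0] mem=[0,13,0,0]
After op 5 (RCL M0): stack=[0,0,0] mem=[0,13,0,0]
After op 6 (push 12): stack=[0,0,0,12] mem=[0,13,0,0]
After op 7 (STO M3): stack=[0,0,0] mem=[0,13,0,12]
After op 8 (dup): stack=[0,0,0,0] mem=[0,13,0,12]
After op 9 (*): stack=[0,0,0] mem=[0,13,0,12]
After op 10 (+): stack=[0,0] mem=[0,13,0,12]
After op 11 (+): stack=[0] mem=[0,13,0,12]
After op 12 (RCL M3): stack=[0,12] mem=[0,13,0,12]
After op 13 (push 12): stack=[0,12,12] mem=[0,13,0,12]
After op 14 (STO M0): stack=[0,12] mem=[12,13,0,12]
After op 15 (swap): stack=[12,0] mem=[12,13,0,12]
After op 16 (/): stack=[0] mem=[12,13,0,12]
After op 17 (dup): stack=[0,0] mem=[12,13,0,12]
After op 18 (pop): stack=[0] mem=[12,13,0,12]

Answer: 12 13 0 12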